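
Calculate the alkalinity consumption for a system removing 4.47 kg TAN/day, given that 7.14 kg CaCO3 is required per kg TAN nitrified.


Alkalinity factor: 7.14 kg CaCO3 consumed per kg TAN nitrified
alk = 4.47 kg TAN * 7.14 = 31.9158 kg CaCO3/day

31.9158 kg CaCO3/day


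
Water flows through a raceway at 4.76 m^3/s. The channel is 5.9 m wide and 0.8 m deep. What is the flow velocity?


Cross-sectional area = W * d = 5.9 * 0.8 = 4.72 m^2
Velocity = Q / A = 4.76 / 4.72 = 1.00847 m/s

1.00847 m/s


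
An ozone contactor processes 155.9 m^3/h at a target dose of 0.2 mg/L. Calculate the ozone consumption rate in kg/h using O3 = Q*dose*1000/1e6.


O3 demand (mg/h) = Q * dose * 1000 = 155.9 * 0.2 * 1000 = 31180 mg/h
Convert mg to kg: 31180 / 1e6 = 0.03118 kg/h

0.03118 kg/h


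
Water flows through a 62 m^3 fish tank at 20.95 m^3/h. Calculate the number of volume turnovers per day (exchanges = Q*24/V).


Daily flow volume = 20.95 m^3/h * 24 h = 502.8 m^3/day
Exchanges = daily flow / tank volume = 502.8 / 62 = 8.10968 exchanges/day

8.10968 exchanges/day


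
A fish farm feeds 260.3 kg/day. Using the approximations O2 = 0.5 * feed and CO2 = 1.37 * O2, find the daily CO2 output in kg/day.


O2 = 260.3 * 0.5 = 130.15
CO2 = 130.15 * 1.37 = 178.3055

178.3055 kg/day


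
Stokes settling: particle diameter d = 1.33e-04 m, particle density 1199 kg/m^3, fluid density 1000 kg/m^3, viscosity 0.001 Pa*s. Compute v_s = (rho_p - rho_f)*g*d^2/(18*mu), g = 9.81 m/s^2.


Density difference: rho_p - rho_f = 1199 - 1000 = 199 kg/m^3
d^2 = (1.33e-04)^2 = 1.7689e-08 m^2
Numerator = (rho_p - rho_f) * g * d^2 = 199 * 9.81 * 1.7689e-08 = 3.4532289e-05
Denominator = 18 * mu = 18 * 0.001 = 0.018
v_s = 3.4532289e-05 / 0.018 = 0.00191846 m/s
Check: Re = rho_f * v_s * d / mu = 1000 * 0.00191846 * 1.33e-04 / 0.001 = 0.255 < 1, so Stokes' law applies.

0.00191846 m/s


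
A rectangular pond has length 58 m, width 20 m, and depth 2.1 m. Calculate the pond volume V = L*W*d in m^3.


Base area = L * W = 58 * 20 = 1160 m^2
Volume = area * depth = 1160 * 2.1 = 2436 m^3

2436 m^3


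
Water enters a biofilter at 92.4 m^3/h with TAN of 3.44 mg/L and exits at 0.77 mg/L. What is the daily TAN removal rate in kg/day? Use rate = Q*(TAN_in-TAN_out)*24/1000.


Concentration drop: TAN_in - TAN_out = 3.44 - 0.77 = 2.67 mg/L
Hourly TAN removed = Q * dTAN = 92.4 m^3/h * 2.67 mg/L = 246.708 g/h  (m^3/h * mg/L = g/h)
Daily TAN removed = 246.708 * 24 = 5920.992 g/day
Convert to kg/day: 5920.992 / 1000 = 5.920992 kg/day

5.920992 kg/day


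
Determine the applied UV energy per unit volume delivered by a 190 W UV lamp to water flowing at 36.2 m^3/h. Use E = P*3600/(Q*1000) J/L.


Energy delivered per hour = 190 W * 3600 s = 684000 J/h
Volume treated per hour = 36.2 m^3/h * 1000 = 36200 L/h
dose = 684000 / 36200 = 18.895 J/L

18.895 J/L


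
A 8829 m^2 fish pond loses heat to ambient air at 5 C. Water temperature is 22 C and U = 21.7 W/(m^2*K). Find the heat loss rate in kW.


Temperature difference dT = 22 - 5 = 17 K
Heat loss (W) = U * A * dT = 21.7 * 8829 * 17 = 3257018.1 W
Convert to kW: 3257018.1 / 1000 = 3257.0181 kW

3257.0181 kW


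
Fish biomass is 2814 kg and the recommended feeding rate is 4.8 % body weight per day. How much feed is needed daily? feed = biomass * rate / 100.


Feeding rate fraction = 4.8% / 100 = 0.048
Daily feed = 2814 kg * 0.048 = 135.072 kg/day

135.072 kg/day


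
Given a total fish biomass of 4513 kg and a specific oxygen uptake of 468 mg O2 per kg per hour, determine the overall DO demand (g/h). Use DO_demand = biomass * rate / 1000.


Total O2 consumption (mg/h) = 4513 kg * 468 mg/(kg*h) = 2112084 mg/h
Convert to g/h: 2112084 / 1000 = 2112.084 g/h

2112.084 g/h


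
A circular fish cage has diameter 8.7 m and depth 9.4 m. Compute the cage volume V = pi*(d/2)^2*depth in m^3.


r = d/2 = 8.7/2 = 4.35 m
Base area = pi*r^2 = pi*4.35^2 = 59.446787 m^2
Volume = 59.446787 * 9.4 = 558.8 m^3

558.8 m^3


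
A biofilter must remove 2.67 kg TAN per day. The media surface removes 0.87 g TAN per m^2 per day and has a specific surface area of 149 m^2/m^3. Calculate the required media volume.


A = 2.67*1000 / 0.87 = 3068.9655 m^2
V = 3068.9655 / 149 = 20.5971

20.5971 m^3


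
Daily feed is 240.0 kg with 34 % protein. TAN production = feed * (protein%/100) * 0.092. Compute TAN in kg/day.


Protein in feed = 240.0 * 34/100 = 81.6 kg/day
TAN = protein * 0.092 = 81.6 * 0.092 = 7.5072 kg/day

7.5072 kg/day


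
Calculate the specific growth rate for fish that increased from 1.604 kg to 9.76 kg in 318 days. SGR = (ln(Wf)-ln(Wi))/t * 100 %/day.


ln(W_f) = ln(9.76) = 2.2782924
ln(W_i) = ln(1.604) = 0.47250051
ln(W_f) - ln(W_i) = 2.2782924 - 0.47250051 = 1.8057919
SGR = 1.8057919 / 318 * 100 = 0.567859 %/day

0.567859 %/day


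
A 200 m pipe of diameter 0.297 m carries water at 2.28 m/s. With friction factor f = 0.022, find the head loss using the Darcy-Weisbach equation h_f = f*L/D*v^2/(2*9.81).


v^2 = 2.28^2 = 5.1984 m^2/s^2
L/D = 200/0.297 = 673.40067
h_f = f*(L/D)*v^2/(2g) = 0.022 * 673.40067 * 5.1984 / 19.62 = 3.92525 m

3.92525 m


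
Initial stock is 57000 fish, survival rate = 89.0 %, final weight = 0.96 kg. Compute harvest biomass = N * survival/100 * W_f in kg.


Survivors = 57000 * 89.0/100 = 50730 fish
Harvest biomass = survivors * W_f = 50730 * 0.96 = 48700.8 kg

48700.8 kg


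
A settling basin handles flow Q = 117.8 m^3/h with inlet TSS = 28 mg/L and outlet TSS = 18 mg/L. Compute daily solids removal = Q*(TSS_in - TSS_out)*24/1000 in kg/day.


Concentration drop: TSS_in - TSS_out = 28 - 18 = 10 mg/L
Hourly solids removed = Q * dTSS = 117.8 m^3/h * 10 mg/L = 1178 g/h  (m^3/h * mg/L = g/h)
Daily solids removed = 1178 * 24 = 28272 g/day
Convert g to kg: 28272 / 1000 = 28.272 kg/day

28.272 kg/day


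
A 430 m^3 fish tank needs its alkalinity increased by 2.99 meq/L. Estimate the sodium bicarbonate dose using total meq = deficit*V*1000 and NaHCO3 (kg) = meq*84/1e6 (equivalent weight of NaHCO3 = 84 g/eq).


Tank volume in L = 430 m^3 * 1000 = 430000 L
Total meq required = 2.99 meq/L * 430000 L = 1285700 meq
NaHCO3 mass = 1285700 meq * 84 mg/meq / 1e6 = 107.999 kg

107.999 kg


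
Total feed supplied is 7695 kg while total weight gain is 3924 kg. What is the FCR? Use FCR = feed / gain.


FCR = feed consumed / weight gained
FCR = 7695 kg / 3924 kg = 1.96101

1.96101


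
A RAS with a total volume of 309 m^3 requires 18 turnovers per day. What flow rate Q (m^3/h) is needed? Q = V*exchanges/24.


Daily recirculation volume = 309 m^3 * 18 = 5562 m^3/day
Flow rate Q = daily volume / 24 h = 5562 / 24 = 231.75 m^3/h

231.75 m^3/h


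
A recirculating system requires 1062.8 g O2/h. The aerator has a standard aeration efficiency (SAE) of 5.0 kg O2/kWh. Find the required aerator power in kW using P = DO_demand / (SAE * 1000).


SAE in g O2/kWh = 5.0 * 1000 = 5000 g/kWh
P = DO_demand / SAE_g = 1062.8 / 5000 = 0.21256 kW

0.21256 kW


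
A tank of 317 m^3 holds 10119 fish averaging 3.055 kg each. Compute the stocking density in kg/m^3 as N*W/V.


Total biomass = 10119 fish * 3.055 kg = 30913.545 kg
Density = total biomass / volume = 30913.545 / 317 = 97.5191 kg/m^3

97.5191 kg/m^3


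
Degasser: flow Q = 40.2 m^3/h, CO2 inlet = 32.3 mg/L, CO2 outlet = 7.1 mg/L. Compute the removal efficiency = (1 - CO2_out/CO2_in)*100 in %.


CO2_out / CO2_in = 7.1 / 32.3 = 0.21981424
Fraction remaining = 0.21981424
efficiency = (1 - 0.21981424) * 100 = 78.0186 %

78.0186 %


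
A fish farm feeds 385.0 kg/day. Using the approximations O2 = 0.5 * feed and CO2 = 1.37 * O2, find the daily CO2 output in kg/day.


O2 = 385.0 * 0.5 = 192.5
CO2 = 192.5 * 1.37 = 263.725

263.725 kg/day


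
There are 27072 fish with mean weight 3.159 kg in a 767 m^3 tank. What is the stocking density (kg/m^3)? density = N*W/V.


Total biomass = 27072 fish * 3.159 kg = 85520.448 kg
Density = total biomass / volume = 85520.448 / 767 = 111.5 kg/m^3

111.5 kg/m^3


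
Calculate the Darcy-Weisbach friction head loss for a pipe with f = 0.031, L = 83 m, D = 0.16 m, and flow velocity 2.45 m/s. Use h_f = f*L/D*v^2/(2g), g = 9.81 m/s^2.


v^2 = 2.45^2 = 6.0025 m^2/s^2
L/D = 83/0.16 = 518.75
h_f = f*(L/D)*v^2/(2g) = 0.031 * 518.75 * 6.0025 / 19.62 = 4.91986 m

4.91986 m


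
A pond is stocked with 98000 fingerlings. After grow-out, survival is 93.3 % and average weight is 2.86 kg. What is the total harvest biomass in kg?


Survivors = 98000 * 93.3/100 = 91434 fish
Harvest biomass = survivors * W_f = 91434 * 2.86 = 261501.24 kg

261501.24 kg


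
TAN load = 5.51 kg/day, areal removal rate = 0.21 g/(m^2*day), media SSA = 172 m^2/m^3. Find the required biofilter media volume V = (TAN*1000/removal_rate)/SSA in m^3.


A = 5.51*1000 / 0.21 = 26238.095 m^2
V = 26238.095 / 172 = 152.547

152.547 m^3


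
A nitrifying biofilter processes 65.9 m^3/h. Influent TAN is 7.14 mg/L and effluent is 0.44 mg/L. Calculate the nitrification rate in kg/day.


Concentration drop: TAN_in - TAN_out = 7.14 - 0.44 = 6.7 mg/L
Hourly TAN removed = Q * dTAN = 65.9 m^3/h * 6.7 mg/L = 441.53 g/h  (m^3/h * mg/L = g/h)
Daily TAN removed = 441.53 * 24 = 10596.72 g/day
Convert to kg/day: 10596.72 / 1000 = 10.59672 kg/day

10.59672 kg/day


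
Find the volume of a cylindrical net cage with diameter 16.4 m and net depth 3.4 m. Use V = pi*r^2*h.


r = d/2 = 16.4/2 = 8.2 m
Base area = pi*r^2 = pi*8.2^2 = 211.24069 m^2
Volume = 211.24069 * 3.4 = 718.218 m^3

718.218 m^3


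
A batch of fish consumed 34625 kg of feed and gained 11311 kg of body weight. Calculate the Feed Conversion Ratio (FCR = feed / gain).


FCR = feed consumed / weight gained
FCR = 34625 kg / 11311 kg = 3.06118

3.06118


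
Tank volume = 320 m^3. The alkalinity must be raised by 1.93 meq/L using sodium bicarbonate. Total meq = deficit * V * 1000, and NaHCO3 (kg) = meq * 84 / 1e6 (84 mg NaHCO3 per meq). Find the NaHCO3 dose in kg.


Tank volume in L = 320 m^3 * 1000 = 320000 L
Total meq required = 1.93 meq/L * 320000 L = 617600 meq
NaHCO3 mass = 617600 meq * 84 mg/meq / 1e6 = 51.8784 kg

51.8784 kg


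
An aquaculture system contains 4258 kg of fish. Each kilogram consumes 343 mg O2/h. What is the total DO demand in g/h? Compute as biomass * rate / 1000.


Total O2 consumption (mg/h) = 4258 kg * 343 mg/(kg*h) = 1460494 mg/h
Convert to g/h: 1460494 / 1000 = 1460.494 g/h

1460.494 g/h


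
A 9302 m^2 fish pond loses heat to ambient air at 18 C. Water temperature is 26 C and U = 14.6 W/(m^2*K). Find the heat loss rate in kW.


Temperature difference dT = 26 - 18 = 8 K
Heat loss (W) = U * A * dT = 14.6 * 9302 * 8 = 1086473.6 W
Convert to kW: 1086473.6 / 1000 = 1086.4736 kW

1086.4736 kW


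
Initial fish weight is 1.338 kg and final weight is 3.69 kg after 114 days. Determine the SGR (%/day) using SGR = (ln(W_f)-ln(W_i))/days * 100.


ln(W_f) = ln(3.69) = 1.3056265
ln(W_i) = ln(1.338) = 0.29117596
ln(W_f) - ln(W_i) = 1.3056265 - 0.29117596 = 1.0144505
SGR = 1.0144505 / 114 * 100 = 0.889869 %/day

0.889869 %/day


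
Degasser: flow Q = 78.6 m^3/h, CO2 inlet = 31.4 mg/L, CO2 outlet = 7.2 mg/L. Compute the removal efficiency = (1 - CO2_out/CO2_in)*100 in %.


CO2_out / CO2_in = 7.2 / 31.4 = 0.22929936
Fraction remaining = 0.22929936
efficiency = (1 - 0.22929936) * 100 = 77.0701 %

77.0701 %


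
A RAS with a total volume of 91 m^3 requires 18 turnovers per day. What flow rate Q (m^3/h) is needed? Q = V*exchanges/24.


Daily recirculation volume = 91 m^3 * 18 = 1638 m^3/day
Flow rate Q = daily volume / 24 h = 1638 / 24 = 68.25 m^3/h

68.25 m^3/h


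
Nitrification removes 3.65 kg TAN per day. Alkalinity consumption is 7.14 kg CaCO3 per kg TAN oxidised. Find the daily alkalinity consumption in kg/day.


Alkalinity factor: 7.14 kg CaCO3 consumed per kg TAN nitrified
alk = 3.65 kg TAN * 7.14 = 26.061 kg CaCO3/day

26.061 kg CaCO3/day


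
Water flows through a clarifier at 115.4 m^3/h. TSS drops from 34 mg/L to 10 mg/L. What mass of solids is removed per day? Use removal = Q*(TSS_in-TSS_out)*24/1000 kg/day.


Concentration drop: TSS_in - TSS_out = 34 - 10 = 24 mg/L
Hourly solids removed = Q * dTSS = 115.4 m^3/h * 24 mg/L = 2769.6 g/h  (m^3/h * mg/L = g/h)
Daily solids removed = 2769.6 * 24 = 66470.4 g/day
Convert g to kg: 66470.4 / 1000 = 66.4704 kg/day

66.4704 kg/day


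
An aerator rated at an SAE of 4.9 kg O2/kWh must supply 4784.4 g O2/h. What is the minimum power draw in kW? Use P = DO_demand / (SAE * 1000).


SAE in g O2/kWh = 4.9 * 1000 = 4900 g/kWh
P = DO_demand / SAE_g = 4784.4 / 4900 = 0.976408 kW

0.976408 kW


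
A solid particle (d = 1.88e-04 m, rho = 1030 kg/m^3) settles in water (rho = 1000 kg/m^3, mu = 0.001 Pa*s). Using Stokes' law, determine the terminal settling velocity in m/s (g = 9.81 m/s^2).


Density difference: rho_p - rho_f = 1030 - 1000 = 30 kg/m^3
d^2 = (1.88e-04)^2 = 3.5344e-08 m^2
Numerator = (rho_p - rho_f) * g * d^2 = 30 * 9.81 * 3.5344e-08 = 1.0401739e-05
Denominator = 18 * mu = 18 * 0.001 = 0.018
v_s = 1.0401739e-05 / 0.018 = 5.77874e-04 m/s
Check: Re = rho_f * v_s * d / mu = 1000 * 5.77874e-04 * 1.88e-04 / 0.001 = 0.109 < 1, so Stokes' law applies.

5.77874e-04 m/s


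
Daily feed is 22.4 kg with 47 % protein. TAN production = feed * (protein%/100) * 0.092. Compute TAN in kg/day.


Protein in feed = 22.4 * 47/100 = 10.528 kg/day
TAN = protein * 0.092 = 10.528 * 0.092 = 0.968576 kg/day

0.968576 kg/day


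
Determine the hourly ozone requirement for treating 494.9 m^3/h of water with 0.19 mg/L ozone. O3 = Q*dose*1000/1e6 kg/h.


O3 demand (mg/h) = Q * dose * 1000 = 494.9 * 0.19 * 1000 = 94031 mg/h
Convert mg to kg: 94031 / 1e6 = 0.094031 kg/h

0.094031 kg/h


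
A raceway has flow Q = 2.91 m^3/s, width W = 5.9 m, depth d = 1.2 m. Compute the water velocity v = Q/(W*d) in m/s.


Cross-sectional area = W * d = 5.9 * 1.2 = 7.08 m^2
Velocity = Q / A = 2.91 / 7.08 = 0.411017 m/s

0.411017 m/s


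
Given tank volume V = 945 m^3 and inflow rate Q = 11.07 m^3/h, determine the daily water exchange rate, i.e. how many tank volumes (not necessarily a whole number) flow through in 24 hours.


Daily flow volume = 11.07 m^3/h * 24 h = 265.68 m^3/day
Exchanges = daily flow / tank volume = 265.68 / 945 = 0.281143 exchanges/day

0.281143 exchanges/day


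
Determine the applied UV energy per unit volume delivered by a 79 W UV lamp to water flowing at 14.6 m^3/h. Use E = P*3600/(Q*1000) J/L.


Energy delivered per hour = 79 W * 3600 s = 284400 J/h
Volume treated per hour = 14.6 m^3/h * 1000 = 14600 L/h
dose = 284400 / 14600 = 19.4795 J/L

19.4795 J/L


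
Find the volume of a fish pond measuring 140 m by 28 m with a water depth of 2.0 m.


Base area = L * W = 140 * 28 = 3920 m^2
Volume = area * depth = 3920 * 2.0 = 7840 m^3

7840 m^3


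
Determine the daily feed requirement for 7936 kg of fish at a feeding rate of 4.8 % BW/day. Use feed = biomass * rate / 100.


Feeding rate fraction = 4.8% / 100 = 0.048
Daily feed = 7936 kg * 0.048 = 380.928 kg/day

380.928 kg/day


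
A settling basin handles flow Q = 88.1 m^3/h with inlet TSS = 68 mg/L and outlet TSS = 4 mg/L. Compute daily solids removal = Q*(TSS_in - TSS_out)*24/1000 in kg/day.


Concentration drop: TSS_in - TSS_out = 68 - 4 = 64 mg/L
Hourly solids removed = Q * dTSS = 88.1 m^3/h * 64 mg/L = 5638.4 g/h  (m^3/h * mg/L = g/h)
Daily solids removed = 5638.4 * 24 = 135321.6 g/day
Convert g to kg: 135321.6 / 1000 = 135.3216 kg/day

135.3216 kg/day


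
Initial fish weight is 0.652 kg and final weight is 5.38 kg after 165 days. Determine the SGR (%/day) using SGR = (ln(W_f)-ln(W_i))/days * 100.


ln(W_f) = ln(5.38) = 1.6826884
ln(W_i) = ln(0.652) = -0.42771072
ln(W_f) - ln(W_i) = 1.6826884 - -0.42771072 = 2.1103991
SGR = 2.1103991 / 165 * 100 = 1.27903 %/day

1.27903 %/day


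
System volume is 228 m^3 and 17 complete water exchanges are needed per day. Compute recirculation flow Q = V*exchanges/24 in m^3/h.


Daily recirculation volume = 228 m^3 * 17 = 3876 m^3/day
Flow rate Q = daily volume / 24 h = 3876 / 24 = 161.5 m^3/h

161.5 m^3/h


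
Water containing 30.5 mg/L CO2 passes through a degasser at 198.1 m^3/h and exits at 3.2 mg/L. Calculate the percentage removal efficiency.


CO2_out / CO2_in = 3.2 / 30.5 = 0.10491803
Fraction remaining = 0.10491803
efficiency = (1 - 0.10491803) * 100 = 89.5082 %

89.5082 %


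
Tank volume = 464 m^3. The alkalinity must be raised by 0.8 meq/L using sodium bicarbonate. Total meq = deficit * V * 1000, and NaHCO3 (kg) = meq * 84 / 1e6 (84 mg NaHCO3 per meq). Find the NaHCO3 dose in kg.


Tank volume in L = 464 m^3 * 1000 = 464000 L
Total meq required = 0.8 meq/L * 464000 L = 371200 meq
NaHCO3 mass = 371200 meq * 84 mg/meq / 1e6 = 31.1808 kg

31.1808 kg


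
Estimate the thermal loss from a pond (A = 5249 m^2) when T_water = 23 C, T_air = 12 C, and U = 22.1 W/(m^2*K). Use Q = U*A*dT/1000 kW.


Temperature difference dT = 23 - 12 = 11 K
Heat loss (W) = U * A * dT = 22.1 * 5249 * 11 = 1276031.9 W
Convert to kW: 1276031.9 / 1000 = 1276.0319 kW

1276.0319 kW


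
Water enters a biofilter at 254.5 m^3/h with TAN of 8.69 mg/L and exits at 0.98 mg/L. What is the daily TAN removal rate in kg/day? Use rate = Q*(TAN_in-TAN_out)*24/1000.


Concentration drop: TAN_in - TAN_out = 8.69 - 0.98 = 7.71 mg/L
Hourly TAN removed = Q * dTAN = 254.5 m^3/h * 7.71 mg/L = 1962.195 g/h  (m^3/h * mg/L = g/h)
Daily TAN removed = 1962.195 * 24 = 47092.68 g/day
Convert to kg/day: 47092.68 / 1000 = 47.09268 kg/day

47.09268 kg/day


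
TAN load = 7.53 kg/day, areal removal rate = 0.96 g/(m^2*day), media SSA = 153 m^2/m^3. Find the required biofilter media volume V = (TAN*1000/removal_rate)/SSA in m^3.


A = 7.53*1000 / 0.96 = 7843.75 m^2
V = 7843.75 / 153 = 51.2663

51.2663 m^3


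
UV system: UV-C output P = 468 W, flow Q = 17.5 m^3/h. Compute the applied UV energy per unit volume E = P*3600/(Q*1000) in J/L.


Energy delivered per hour = 468 W * 3600 s = 1684800 J/h
Volume treated per hour = 17.5 m^3/h * 1000 = 17500 L/h
dose = 1684800 / 17500 = 96.2743 J/L

96.2743 J/L


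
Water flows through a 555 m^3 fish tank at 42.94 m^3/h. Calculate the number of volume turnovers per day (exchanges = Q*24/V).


Daily flow volume = 42.94 m^3/h * 24 h = 1030.56 m^3/day
Exchanges = daily flow / tank volume = 1030.56 / 555 = 1.85686 exchanges/day

1.85686 exchanges/day


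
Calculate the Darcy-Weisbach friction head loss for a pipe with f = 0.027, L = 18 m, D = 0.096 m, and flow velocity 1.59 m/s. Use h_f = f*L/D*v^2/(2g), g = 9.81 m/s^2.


v^2 = 1.59^2 = 2.5281 m^2/s^2
L/D = 18/0.096 = 187.5
h_f = f*(L/D)*v^2/(2g) = 0.027 * 187.5 * 2.5281 / 19.62 = 0.652319 m

0.652319 m


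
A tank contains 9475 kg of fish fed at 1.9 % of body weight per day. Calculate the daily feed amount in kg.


Feeding rate fraction = 1.9% / 100 = 0.019
Daily feed = 9475 kg * 0.019 = 180.025 kg/day

180.025 kg/day


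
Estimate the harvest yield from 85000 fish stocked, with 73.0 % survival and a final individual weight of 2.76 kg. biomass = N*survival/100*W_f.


Survivors = 85000 * 73.0/100 = 62050 fish
Harvest biomass = survivors * W_f = 62050 * 2.76 = 171258 kg

171258 kg


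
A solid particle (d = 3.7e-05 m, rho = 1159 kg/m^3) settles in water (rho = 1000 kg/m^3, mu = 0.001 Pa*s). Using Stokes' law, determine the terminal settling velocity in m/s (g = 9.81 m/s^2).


Density difference: rho_p - rho_f = 1159 - 1000 = 159 kg/m^3
d^2 = (3.7e-05)^2 = 1.369e-09 m^2
Numerator = (rho_p - rho_f) * g * d^2 = 159 * 9.81 * 1.369e-09 = 2.1353525e-06
Denominator = 18 * mu = 18 * 0.001 = 0.018
v_s = 2.1353525e-06 / 0.018 = 1.18631e-04 m/s
Check: Re = rho_f * v_s * d / mu = 1000 * 1.18631e-04 * 3.7e-05 / 0.001 = 0.00439 < 1, so Stokes' law applies.

1.18631e-04 m/s


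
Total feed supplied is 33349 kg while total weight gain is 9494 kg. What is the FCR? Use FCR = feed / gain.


FCR = feed consumed / weight gained
FCR = 33349 kg / 9494 kg = 3.51264

3.51264


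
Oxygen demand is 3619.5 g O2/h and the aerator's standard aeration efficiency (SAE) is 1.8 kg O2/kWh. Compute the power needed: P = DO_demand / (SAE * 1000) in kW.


SAE in g O2/kWh = 1.8 * 1000 = 1800 g/kWh
P = DO_demand / SAE_g = 3619.5 / 1800 = 2.01083 kW

2.01083 kW


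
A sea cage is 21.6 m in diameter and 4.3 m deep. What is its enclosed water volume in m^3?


r = d/2 = 21.6/2 = 10.8 m
Base area = pi*r^2 = pi*10.8^2 = 366.43537 m^2
Volume = 366.43537 * 4.3 = 1575.67 m^3

1575.67 m^3


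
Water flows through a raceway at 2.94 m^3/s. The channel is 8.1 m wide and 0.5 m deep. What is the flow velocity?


Cross-sectional area = W * d = 8.1 * 0.5 = 4.05 m^2
Velocity = Q / A = 2.94 / 4.05 = 0.725926 m/s

0.725926 m/s


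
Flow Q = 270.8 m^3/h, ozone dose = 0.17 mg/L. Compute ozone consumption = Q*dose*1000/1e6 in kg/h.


O3 demand (mg/h) = Q * dose * 1000 = 270.8 * 0.17 * 1000 = 46036 mg/h
Convert mg to kg: 46036 / 1e6 = 0.046036 kg/h

0.046036 kg/h


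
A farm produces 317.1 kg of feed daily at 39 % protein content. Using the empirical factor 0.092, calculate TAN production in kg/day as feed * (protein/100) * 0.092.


Protein in feed = 317.1 * 39/100 = 123.669 kg/day
TAN = protein * 0.092 = 123.669 * 0.092 = 11.377548 kg/day

11.377548 kg/day


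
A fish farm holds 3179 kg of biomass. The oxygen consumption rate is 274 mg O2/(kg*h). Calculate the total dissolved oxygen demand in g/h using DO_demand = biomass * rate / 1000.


Total O2 consumption (mg/h) = 3179 kg * 274 mg/(kg*h) = 871046 mg/h
Convert to g/h: 871046 / 1000 = 871.046 g/h

871.046 g/h


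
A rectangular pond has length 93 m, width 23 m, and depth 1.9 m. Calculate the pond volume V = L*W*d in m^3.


Base area = L * W = 93 * 23 = 2139 m^2
Volume = area * depth = 2139 * 1.9 = 4064.1 m^3

4064.1 m^3


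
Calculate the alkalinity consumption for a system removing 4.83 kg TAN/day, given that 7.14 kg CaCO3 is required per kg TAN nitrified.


Alkalinity factor: 7.14 kg CaCO3 consumed per kg TAN nitrified
alk = 4.83 kg TAN * 7.14 = 34.4862 kg CaCO3/day

34.4862 kg CaCO3/day


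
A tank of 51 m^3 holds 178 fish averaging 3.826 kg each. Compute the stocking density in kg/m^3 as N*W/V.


Total biomass = 178 fish * 3.826 kg = 681.028 kg
Density = total biomass / volume = 681.028 / 51 = 13.3535 kg/m^3

13.3535 kg/m^3


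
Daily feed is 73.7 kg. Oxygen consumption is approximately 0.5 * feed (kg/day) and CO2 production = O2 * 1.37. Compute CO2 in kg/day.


O2 = 73.7 * 0.5 = 36.85
CO2 = 36.85 * 1.37 = 50.4845

50.4845 kg/day


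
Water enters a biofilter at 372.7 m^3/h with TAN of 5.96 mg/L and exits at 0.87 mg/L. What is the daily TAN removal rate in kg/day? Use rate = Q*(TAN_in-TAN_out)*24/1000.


Concentration drop: TAN_in - TAN_out = 5.96 - 0.87 = 5.09 mg/L
Hourly TAN removed = Q * dTAN = 372.7 m^3/h * 5.09 mg/L = 1897.043 g/h  (m^3/h * mg/L = g/h)
Daily TAN removed = 1897.043 * 24 = 45529.032 g/day
Convert to kg/day: 45529.032 / 1000 = 45.529032 kg/day

45.529032 kg/day


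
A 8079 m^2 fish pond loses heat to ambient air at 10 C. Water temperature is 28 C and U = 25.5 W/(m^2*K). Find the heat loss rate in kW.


Temperature difference dT = 28 - 10 = 18 K
Heat loss (W) = U * A * dT = 25.5 * 8079 * 18 = 3708261 W
Convert to kW: 3708261 / 1000 = 3708.261 kW

3708.261 kW


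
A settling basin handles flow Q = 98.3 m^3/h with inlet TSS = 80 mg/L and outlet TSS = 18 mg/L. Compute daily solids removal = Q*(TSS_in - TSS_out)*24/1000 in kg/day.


Concentration drop: TSS_in - TSS_out = 80 - 18 = 62 mg/L
Hourly solids removed = Q * dTSS = 98.3 m^3/h * 62 mg/L = 6094.6 g/h  (m^3/h * mg/L = g/h)
Daily solids removed = 6094.6 * 24 = 146270.4 g/day
Convert g to kg: 146270.4 / 1000 = 146.2704 kg/day

146.2704 kg/day


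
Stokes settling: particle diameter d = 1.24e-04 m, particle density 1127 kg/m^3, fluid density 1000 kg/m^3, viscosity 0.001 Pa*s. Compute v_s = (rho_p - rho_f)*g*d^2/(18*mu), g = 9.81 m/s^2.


Density difference: rho_p - rho_f = 1127 - 1000 = 127 kg/m^3
d^2 = (1.24e-04)^2 = 1.5376e-08 m^2
Numerator = (rho_p - rho_f) * g * d^2 = 127 * 9.81 * 1.5376e-08 = 1.9156497e-05
Denominator = 18 * mu = 18 * 0.001 = 0.018
v_s = 1.9156497e-05 / 0.018 = 0.00106425 m/s
Check: Re = rho_f * v_s * d / mu = 1000 * 0.00106425 * 1.24e-04 / 0.001 = 0.132 < 1, so Stokes' law applies.

0.00106425 m/s


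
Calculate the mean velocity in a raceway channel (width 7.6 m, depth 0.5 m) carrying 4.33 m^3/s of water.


Cross-sectional area = W * d = 7.6 * 0.5 = 3.8 m^2
Velocity = Q / A = 4.33 / 3.8 = 1.13947 m/s

1.13947 m/s


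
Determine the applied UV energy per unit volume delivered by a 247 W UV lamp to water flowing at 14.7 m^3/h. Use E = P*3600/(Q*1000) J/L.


Energy delivered per hour = 247 W * 3600 s = 889200 J/h
Volume treated per hour = 14.7 m^3/h * 1000 = 14700 L/h
dose = 889200 / 14700 = 60.4898 J/L

60.4898 J/L


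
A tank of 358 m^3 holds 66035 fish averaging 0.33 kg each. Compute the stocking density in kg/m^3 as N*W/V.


Total biomass = 66035 fish * 0.33 kg = 21791.55 kg
Density = total biomass / volume = 21791.55 / 358 = 60.8703 kg/m^3

60.8703 kg/m^3


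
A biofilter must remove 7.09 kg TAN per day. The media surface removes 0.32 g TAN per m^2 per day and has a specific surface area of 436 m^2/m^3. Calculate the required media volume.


A = 7.09*1000 / 0.32 = 22156.25 m^2
V = 22156.25 / 436 = 50.8171

50.8171 m^3


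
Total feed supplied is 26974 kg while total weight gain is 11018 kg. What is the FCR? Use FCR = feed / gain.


FCR = feed consumed / weight gained
FCR = 26974 kg / 11018 kg = 2.44818

2.44818


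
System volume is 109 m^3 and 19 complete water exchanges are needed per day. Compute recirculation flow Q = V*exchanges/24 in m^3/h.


Daily recirculation volume = 109 m^3 * 19 = 2071 m^3/day
Flow rate Q = daily volume / 24 h = 2071 / 24 = 86.2917 m^3/h

86.2917 m^3/h


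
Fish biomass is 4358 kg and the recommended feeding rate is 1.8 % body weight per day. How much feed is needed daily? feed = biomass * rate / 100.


Feeding rate fraction = 1.8% / 100 = 0.018
Daily feed = 4358 kg * 0.018 = 78.444 kg/day

78.444 kg/day


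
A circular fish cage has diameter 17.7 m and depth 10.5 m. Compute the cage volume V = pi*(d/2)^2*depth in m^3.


r = d/2 = 17.7/2 = 8.85 m
Base area = pi*r^2 = pi*8.85^2 = 246.05739 m^2
Volume = 246.05739 * 10.5 = 2583.6 m^3

2583.6 m^3


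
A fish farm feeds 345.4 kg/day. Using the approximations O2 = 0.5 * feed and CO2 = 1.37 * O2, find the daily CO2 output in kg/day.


O2 = 345.4 * 0.5 = 172.7
CO2 = 172.7 * 1.37 = 236.599

236.599 kg/day


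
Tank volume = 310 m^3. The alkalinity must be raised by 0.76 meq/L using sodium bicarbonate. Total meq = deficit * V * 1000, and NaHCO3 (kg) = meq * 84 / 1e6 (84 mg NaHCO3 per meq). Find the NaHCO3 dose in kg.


Tank volume in L = 310 m^3 * 1000 = 310000 L
Total meq required = 0.76 meq/L * 310000 L = 235600 meq
NaHCO3 mass = 235600 meq * 84 mg/meq / 1e6 = 19.7904 kg

19.7904 kg


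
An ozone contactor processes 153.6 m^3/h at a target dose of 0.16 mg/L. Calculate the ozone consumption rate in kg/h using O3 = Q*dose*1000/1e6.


O3 demand (mg/h) = Q * dose * 1000 = 153.6 * 0.16 * 1000 = 24576 mg/h
Convert mg to kg: 24576 / 1e6 = 0.024576 kg/h

0.024576 kg/h


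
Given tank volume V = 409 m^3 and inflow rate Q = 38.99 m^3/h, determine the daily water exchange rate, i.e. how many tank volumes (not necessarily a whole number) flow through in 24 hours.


Daily flow volume = 38.99 m^3/h * 24 h = 935.76 m^3/day
Exchanges = daily flow / tank volume = 935.76 / 409 = 2.28792 exchanges/day

2.28792 exchanges/day


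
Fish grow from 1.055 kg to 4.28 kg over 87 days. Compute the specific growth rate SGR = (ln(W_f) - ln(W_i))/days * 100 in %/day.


ln(W_f) = ln(4.28) = 1.453953
ln(W_i) = ln(1.055) = 0.053540767
ln(W_f) - ln(W_i) = 1.453953 - 0.053540767 = 1.4004122
SGR = 1.4004122 / 87 * 100 = 1.60967 %/day

1.60967 %/day


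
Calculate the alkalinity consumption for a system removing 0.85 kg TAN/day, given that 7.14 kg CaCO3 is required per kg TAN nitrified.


Alkalinity factor: 7.14 kg CaCO3 consumed per kg TAN nitrified
alk = 0.85 kg TAN * 7.14 = 6.069 kg CaCO3/day

6.069 kg CaCO3/day


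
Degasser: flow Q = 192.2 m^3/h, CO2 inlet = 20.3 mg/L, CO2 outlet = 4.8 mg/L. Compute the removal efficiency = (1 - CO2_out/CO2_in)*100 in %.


CO2_out / CO2_in = 4.8 / 20.3 = 0.2364532
Fraction remaining = 0.2364532
efficiency = (1 - 0.2364532) * 100 = 76.3547 %

76.3547 %


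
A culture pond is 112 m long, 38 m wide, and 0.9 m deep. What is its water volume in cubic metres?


Base area = L * W = 112 * 38 = 4256 m^2
Volume = area * depth = 4256 * 0.9 = 3830.4 m^3

3830.4 m^3


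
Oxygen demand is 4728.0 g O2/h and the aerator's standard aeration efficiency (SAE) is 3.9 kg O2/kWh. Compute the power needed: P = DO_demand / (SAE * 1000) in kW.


SAE in g O2/kWh = 3.9 * 1000 = 3900 g/kWh
P = DO_demand / SAE_g = 4728.0 / 3900 = 1.21231 kW

1.21231 kW


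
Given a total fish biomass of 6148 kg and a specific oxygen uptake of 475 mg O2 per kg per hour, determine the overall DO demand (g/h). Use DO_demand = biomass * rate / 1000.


Total O2 consumption (mg/h) = 6148 kg * 475 mg/(kg*h) = 2920300 mg/h
Convert to g/h: 2920300 / 1000 = 2920.3 g/h

2920.3 g/h


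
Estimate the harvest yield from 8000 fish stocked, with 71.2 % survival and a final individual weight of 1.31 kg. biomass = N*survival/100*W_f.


Survivors = 8000 * 71.2/100 = 5696 fish
Harvest biomass = survivors * W_f = 5696 * 1.31 = 7461.76 kg

7461.76 kg


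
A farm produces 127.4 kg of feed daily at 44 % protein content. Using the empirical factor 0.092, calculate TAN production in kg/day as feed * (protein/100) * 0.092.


Protein in feed = 127.4 * 44/100 = 56.056 kg/day
TAN = protein * 0.092 = 56.056 * 0.092 = 5.157152 kg/day

5.157152 kg/day


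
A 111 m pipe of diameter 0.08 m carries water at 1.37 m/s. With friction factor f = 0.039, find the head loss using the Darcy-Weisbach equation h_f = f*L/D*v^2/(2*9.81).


v^2 = 1.37^2 = 1.8769 m^2/s^2
L/D = 111/0.08 = 1387.5
h_f = f*(L/D)*v^2/(2g) = 0.039 * 1387.5 * 1.8769 / 19.62 = 5.17654 m

5.17654 m


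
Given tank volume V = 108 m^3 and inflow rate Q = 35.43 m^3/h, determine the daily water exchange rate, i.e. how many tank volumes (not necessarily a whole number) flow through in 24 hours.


Daily flow volume = 35.43 m^3/h * 24 h = 850.32 m^3/day
Exchanges = daily flow / tank volume = 850.32 / 108 = 7.87333 exchanges/day

7.87333 exchanges/day


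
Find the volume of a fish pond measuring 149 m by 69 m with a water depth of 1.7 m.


Base area = L * W = 149 * 69 = 10281 m^2
Volume = area * depth = 10281 * 1.7 = 17477.7 m^3

17477.7 m^3


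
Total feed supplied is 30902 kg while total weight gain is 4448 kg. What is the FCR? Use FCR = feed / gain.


FCR = feed consumed / weight gained
FCR = 30902 kg / 4448 kg = 6.94739

6.94739


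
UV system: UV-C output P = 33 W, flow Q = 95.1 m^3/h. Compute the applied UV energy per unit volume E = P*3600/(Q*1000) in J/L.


Energy delivered per hour = 33 W * 3600 s = 118800 J/h
Volume treated per hour = 95.1 m^3/h * 1000 = 95100 L/h
dose = 118800 / 95100 = 1.24921 J/L

1.24921 J/L


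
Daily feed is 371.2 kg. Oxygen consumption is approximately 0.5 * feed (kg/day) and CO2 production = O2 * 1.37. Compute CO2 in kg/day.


O2 = 371.2 * 0.5 = 185.6
CO2 = 185.6 * 1.37 = 254.272

254.272 kg/day


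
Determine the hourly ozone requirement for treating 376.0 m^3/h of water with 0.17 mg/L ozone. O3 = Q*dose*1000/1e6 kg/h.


O3 demand (mg/h) = Q * dose * 1000 = 376.0 * 0.17 * 1000 = 63920 mg/h
Convert mg to kg: 63920 / 1e6 = 0.06392 kg/h

0.06392 kg/h


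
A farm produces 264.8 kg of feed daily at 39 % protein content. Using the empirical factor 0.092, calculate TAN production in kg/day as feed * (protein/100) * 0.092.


Protein in feed = 264.8 * 39/100 = 103.272 kg/day
TAN = protein * 0.092 = 103.272 * 0.092 = 9.501024 kg/day

9.501024 kg/day


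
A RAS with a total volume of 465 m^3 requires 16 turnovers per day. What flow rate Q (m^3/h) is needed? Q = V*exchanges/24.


Daily recirculation volume = 465 m^3 * 16 = 7440 m^3/day
Flow rate Q = daily volume / 24 h = 7440 / 24 = 310 m^3/h

310 m^3/h


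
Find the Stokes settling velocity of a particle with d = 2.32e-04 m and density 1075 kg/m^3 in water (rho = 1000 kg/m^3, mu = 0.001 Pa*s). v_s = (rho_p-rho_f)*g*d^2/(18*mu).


Density difference: rho_p - rho_f = 1075 - 1000 = 75 kg/m^3
d^2 = (2.32e-04)^2 = 5.3824e-08 m^2
Numerator = (rho_p - rho_f) * g * d^2 = 75 * 9.81 * 5.3824e-08 = 3.9601008e-05
Denominator = 18 * mu = 18 * 0.001 = 0.018
v_s = 3.9601008e-05 / 0.018 = 0.00220006 m/s
Check: Re = rho_f * v_s * d / mu = 1000 * 0.00220006 * 2.32e-04 / 0.001 = 0.51 < 1, so Stokes' law applies.

0.00220006 m/s


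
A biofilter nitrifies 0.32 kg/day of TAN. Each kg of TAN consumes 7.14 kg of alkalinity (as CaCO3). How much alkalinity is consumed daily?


Alkalinity factor: 7.14 kg CaCO3 consumed per kg TAN nitrified
alk = 0.32 kg TAN * 7.14 = 2.2848 kg CaCO3/day

2.2848 kg CaCO3/day


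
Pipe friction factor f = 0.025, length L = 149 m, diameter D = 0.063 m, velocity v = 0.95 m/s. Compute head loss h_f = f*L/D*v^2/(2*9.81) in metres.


v^2 = 0.95^2 = 0.9025 m^2/s^2
L/D = 149/0.063 = 2365.0794
h_f = f*(L/D)*v^2/(2g) = 0.025 * 2365.0794 * 0.9025 / 19.62 = 2.71978 m

2.71978 m


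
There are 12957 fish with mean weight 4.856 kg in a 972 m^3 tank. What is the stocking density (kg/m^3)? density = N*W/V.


Total biomass = 12957 fish * 4.856 kg = 62919.192 kg
Density = total biomass / volume = 62919.192 / 972 = 64.7317 kg/m^3

64.7317 kg/m^3


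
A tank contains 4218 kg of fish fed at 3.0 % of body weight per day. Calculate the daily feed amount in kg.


Feeding rate fraction = 3.0% / 100 = 0.03
Daily feed = 4218 kg * 0.03 = 126.54 kg/day

126.54 kg/day


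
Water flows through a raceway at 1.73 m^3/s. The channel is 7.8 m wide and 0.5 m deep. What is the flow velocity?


Cross-sectional area = W * d = 7.8 * 0.5 = 3.9 m^2
Velocity = Q / A = 1.73 / 3.9 = 0.44359 m/s

0.44359 m/s


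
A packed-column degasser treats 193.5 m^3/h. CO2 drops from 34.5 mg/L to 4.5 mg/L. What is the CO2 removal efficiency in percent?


CO2_out / CO2_in = 4.5 / 34.5 = 0.13043478
Fraction remaining = 0.13043478
efficiency = (1 - 0.13043478) * 100 = 86.9565 %

86.9565 %


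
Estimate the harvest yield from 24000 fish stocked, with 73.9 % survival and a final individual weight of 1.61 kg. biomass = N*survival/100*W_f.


Survivors = 24000 * 73.9/100 = 17736 fish
Harvest biomass = survivors * W_f = 17736 * 1.61 = 28554.96 kg

28554.96 kg


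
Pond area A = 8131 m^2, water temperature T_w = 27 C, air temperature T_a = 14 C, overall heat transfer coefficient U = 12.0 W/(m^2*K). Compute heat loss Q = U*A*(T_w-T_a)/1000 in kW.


Temperature difference dT = 27 - 14 = 13 K
Heat loss (W) = U * A * dT = 12.0 * 8131 * 13 = 1268436 W
Convert to kW: 1268436 / 1000 = 1268.436 kW

1268.436 kW


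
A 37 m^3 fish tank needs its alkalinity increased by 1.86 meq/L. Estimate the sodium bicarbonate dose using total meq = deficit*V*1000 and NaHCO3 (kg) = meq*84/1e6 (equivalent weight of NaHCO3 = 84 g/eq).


Tank volume in L = 37 m^3 * 1000 = 37000 L
Total meq required = 1.86 meq/L * 37000 L = 68820 meq
NaHCO3 mass = 68820 meq * 84 mg/meq / 1e6 = 5.78088 kg

5.78088 kg


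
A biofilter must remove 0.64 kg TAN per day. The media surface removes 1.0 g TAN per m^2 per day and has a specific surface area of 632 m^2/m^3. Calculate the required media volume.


A = 0.64*1000 / 1.0 = 640 m^2
V = 640 / 632 = 1.01266

1.01266 m^3


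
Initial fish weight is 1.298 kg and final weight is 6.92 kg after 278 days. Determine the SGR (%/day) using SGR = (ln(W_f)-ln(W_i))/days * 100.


ln(W_f) = ln(6.92) = 1.9344158
ln(W_i) = ln(1.298) = 0.26082462
ln(W_f) - ln(W_i) = 1.9344158 - 0.26082462 = 1.6735912
SGR = 1.6735912 / 278 * 100 = 0.602011 %/day

0.602011 %/day


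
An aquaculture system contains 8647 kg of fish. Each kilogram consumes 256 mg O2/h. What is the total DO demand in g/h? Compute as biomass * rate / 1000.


Total O2 consumption (mg/h) = 8647 kg * 256 mg/(kg*h) = 2213632 mg/h
Convert to g/h: 2213632 / 1000 = 2213.632 g/h

2213.632 g/h


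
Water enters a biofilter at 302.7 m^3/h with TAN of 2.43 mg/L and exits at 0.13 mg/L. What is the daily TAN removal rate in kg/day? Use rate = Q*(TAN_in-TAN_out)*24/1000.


Concentration drop: TAN_in - TAN_out = 2.43 - 0.13 = 2.3 mg/L
Hourly TAN removed = Q * dTAN = 302.7 m^3/h * 2.3 mg/L = 696.21 g/h  (m^3/h * mg/L = g/h)
Daily TAN removed = 696.21 * 24 = 16709.04 g/day
Convert to kg/day: 16709.04 / 1000 = 16.70904 kg/day

16.70904 kg/day


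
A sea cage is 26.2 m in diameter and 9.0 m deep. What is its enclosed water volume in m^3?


r = d/2 = 26.2/2 = 13.1 m
Base area = pi*r^2 = pi*13.1^2 = 539.12872 m^2
Volume = 539.12872 * 9.0 = 4852.16 m^3

4852.16 m^3


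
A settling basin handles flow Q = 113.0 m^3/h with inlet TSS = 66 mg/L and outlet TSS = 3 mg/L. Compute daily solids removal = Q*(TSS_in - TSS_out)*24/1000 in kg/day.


Concentration drop: TSS_in - TSS_out = 66 - 3 = 63 mg/L
Hourly solids removed = Q * dTSS = 113.0 m^3/h * 63 mg/L = 7119 g/h  (m^3/h * mg/L = g/h)
Daily solids removed = 7119 * 24 = 170856 g/day
Convert g to kg: 170856 / 1000 = 170.856 kg/day

170.856 kg/day


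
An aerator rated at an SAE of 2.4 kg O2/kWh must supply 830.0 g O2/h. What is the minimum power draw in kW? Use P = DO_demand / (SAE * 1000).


SAE in g O2/kWh = 2.4 * 1000 = 2400 g/kWh
P = DO_demand / SAE_g = 830.0 / 2400 = 0.345833 kW

0.345833 kW


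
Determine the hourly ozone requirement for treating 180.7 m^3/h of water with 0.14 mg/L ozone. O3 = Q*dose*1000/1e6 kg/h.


O3 demand (mg/h) = Q * dose * 1000 = 180.7 * 0.14 * 1000 = 25298 mg/h
Convert mg to kg: 25298 / 1e6 = 0.025298 kg/h

0.025298 kg/h


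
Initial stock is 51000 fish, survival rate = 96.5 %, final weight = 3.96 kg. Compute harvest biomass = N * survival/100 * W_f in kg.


Survivors = 51000 * 96.5/100 = 49215 fish
Harvest biomass = survivors * W_f = 49215 * 3.96 = 194891.4 kg

194891.4 kg


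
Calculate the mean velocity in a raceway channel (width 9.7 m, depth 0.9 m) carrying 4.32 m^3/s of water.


Cross-sectional area = W * d = 9.7 * 0.9 = 8.73 m^2
Velocity = Q / A = 4.32 / 8.73 = 0.494845 m/s

0.494845 m/s


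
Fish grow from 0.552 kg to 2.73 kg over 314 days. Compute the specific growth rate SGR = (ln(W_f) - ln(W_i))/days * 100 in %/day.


ln(W_f) = ln(2.73) = 1.0043016
ln(W_i) = ln(0.552) = -0.59420723
ln(W_f) - ln(W_i) = 1.0043016 - -0.59420723 = 1.5985088
SGR = 1.5985088 / 314 * 100 = 0.509079 %/day

0.509079 %/day


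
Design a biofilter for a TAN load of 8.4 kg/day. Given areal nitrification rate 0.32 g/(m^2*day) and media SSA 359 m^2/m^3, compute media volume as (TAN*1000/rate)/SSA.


A = 8.4*1000 / 0.32 = 26250 m^2
V = 26250 / 359 = 73.1198

73.1198 m^3


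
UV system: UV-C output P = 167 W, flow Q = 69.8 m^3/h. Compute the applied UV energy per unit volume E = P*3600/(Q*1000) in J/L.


Energy delivered per hour = 167 W * 3600 s = 601200 J/h
Volume treated per hour = 69.8 m^3/h * 1000 = 69800 L/h
dose = 601200 / 69800 = 8.61318 J/L

8.61318 J/L


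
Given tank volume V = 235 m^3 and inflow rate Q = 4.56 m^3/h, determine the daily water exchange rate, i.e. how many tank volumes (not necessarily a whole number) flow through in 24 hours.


Daily flow volume = 4.56 m^3/h * 24 h = 109.44 m^3/day
Exchanges = daily flow / tank volume = 109.44 / 235 = 0.465702 exchanges/day

0.465702 exchanges/day
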